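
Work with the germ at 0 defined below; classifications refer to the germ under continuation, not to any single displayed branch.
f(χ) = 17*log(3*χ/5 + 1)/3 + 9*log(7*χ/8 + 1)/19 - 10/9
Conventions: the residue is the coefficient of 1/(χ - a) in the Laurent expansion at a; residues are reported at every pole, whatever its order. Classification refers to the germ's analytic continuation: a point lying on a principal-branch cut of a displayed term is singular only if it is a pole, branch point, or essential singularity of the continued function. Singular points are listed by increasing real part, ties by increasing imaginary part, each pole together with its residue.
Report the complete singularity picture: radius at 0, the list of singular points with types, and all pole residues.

Branch term (17/3)*log(1 - χ/(-5/3)): its argument vanishes at χ = -5/3, a logarithmic branch point, modulus 5/3.
Branch term (9/19)*log(1 - χ/(-8/7)): its argument vanishes at χ = -8/7, a logarithmic branch point, modulus 8/7.
The radius of convergence is the smallest modulus among the singular points: 8/7.
List the singular points by increasing real part (a conjugate pair: the negative imaginary part first).

Radius of convergence at 0: 8/7.
At -5/3: a logarithmic branch point.
At -8/7: a logarithmic branch point.


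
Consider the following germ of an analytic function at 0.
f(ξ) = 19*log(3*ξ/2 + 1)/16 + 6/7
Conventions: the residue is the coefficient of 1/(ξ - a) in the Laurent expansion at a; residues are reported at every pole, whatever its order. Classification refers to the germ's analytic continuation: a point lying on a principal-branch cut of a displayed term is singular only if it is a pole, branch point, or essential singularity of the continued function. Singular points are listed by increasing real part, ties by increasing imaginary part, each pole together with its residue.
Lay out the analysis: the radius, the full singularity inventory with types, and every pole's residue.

Radius of convergence at 0: 2/3.
At -2/3: a logarithmic branch point.

Branch term (19/16)*log(1 - ξ/(-2/3)): its argument vanishes at ξ = -2/3, a logarithmic branch point, modulus 2/3.
The radius of convergence is the smallest modulus among the singular points: 2/3.


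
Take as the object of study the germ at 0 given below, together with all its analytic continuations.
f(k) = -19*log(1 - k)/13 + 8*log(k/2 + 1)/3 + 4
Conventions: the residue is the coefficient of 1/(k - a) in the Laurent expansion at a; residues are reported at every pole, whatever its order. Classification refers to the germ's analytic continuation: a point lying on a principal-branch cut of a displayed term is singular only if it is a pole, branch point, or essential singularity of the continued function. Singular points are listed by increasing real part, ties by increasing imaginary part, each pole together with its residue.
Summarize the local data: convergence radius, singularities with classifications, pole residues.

Branch term (8/3)*log(1 - k/(-2)): its argument vanishes at k = -2, a logarithmic branch point, modulus 2.
Branch term (-19/13)*log(1 - k/(1)): its argument vanishes at k = 1, a logarithmic branch point, modulus 1.
The radius of convergence is the smallest modulus among the singular points: 1.
List the singular points by increasing real part (a conjugate pair: the negative imaginary part first).

Radius of convergence at 0: 1.
At -2: a logarithmic branch point.
At 1: a logarithmic branch point.


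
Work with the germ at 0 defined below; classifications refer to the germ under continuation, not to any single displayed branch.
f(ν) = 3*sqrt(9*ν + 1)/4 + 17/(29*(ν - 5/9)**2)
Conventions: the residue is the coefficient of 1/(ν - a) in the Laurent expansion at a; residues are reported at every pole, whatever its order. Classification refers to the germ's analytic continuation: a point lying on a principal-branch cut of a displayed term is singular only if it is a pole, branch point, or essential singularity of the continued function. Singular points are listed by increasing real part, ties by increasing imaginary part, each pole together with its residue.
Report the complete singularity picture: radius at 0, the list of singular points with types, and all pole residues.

Radius of convergence at 0: 1/9.
At -1/9: an algebraic (square-root) branch point.
At 5/9: a pole of order 2; residue 0.

Denominator factor (ν - 5/9)^2: pole of order 2 at 5/9, modulus 5/9.
Branch term (3/4)*sqrt(1 - ν/(-1/9)): its argument vanishes at ν = -1/9, a square-root branch point, modulus 1/9.
The radius of convergence is the smallest modulus among the singular points: 1/9.
The branch term is analytic at 5/9 and contributes nothing to the residue; only the rational part matters.
At the order-2 pole 5/9 set g(ν) = (ν - (5/9))^2*(rational part) = 17/29.
Order-2 pole: residue = g'(a); g'(5/9) = 0, so the residue is 0.
List the singular points by increasing real part (a conjugate pair: the negative imaginary part first).


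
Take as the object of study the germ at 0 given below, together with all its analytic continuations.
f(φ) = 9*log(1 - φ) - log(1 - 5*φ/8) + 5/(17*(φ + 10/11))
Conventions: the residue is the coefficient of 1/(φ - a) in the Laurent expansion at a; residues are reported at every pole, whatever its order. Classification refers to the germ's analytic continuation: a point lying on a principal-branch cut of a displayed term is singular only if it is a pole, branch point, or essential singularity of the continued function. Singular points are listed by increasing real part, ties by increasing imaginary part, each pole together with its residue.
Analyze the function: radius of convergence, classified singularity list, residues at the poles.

Denominator factor (φ + 10/11): pole of order 1 at -10/11, modulus 10/11.
Branch term (-1)*log(1 - φ/(8/5)): its argument vanishes at φ = 8/5, a logarithmic branch point, modulus 8/5.
Branch term (9)*log(1 - φ/(1)): its argument vanishes at φ = 1, a logarithmic branch point, modulus 1.
The radius of convergence is the smallest modulus among the singular points: 10/11.
The branch terms are analytic at -10/11 and contribute nothing to the residue; only the rational part matters.
At the order-1 pole -10/11 set g(φ) = (φ - (-10/11))*(rational part) = 5/17.
Simple pole: residue = g(a) at a = -10/11, which is 5/17.
List the singular points by increasing real part (a conjugate pair: the negative imaginary part first).

Radius of convergence at 0: 10/11.
At -10/11: a pole of order 1; residue 5/17.
At 1: a logarithmic branch point.
At 8/5: a logarithmic branch point.


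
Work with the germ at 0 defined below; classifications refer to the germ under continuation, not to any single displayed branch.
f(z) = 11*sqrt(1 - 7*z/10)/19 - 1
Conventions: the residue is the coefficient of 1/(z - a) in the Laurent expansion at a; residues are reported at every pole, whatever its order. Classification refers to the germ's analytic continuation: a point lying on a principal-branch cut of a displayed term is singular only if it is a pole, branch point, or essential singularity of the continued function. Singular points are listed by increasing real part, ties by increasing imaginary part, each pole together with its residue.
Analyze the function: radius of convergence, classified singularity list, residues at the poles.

Radius of convergence at 0: 10/7.
At 10/7: an algebraic (square-root) branch point.

Branch term (11/19)*sqrt(1 - z/(10/7)): its argument vanishes at z = 10/7, a square-root branch point, modulus 10/7.
The radius of convergence is the smallest modulus among the singular points: 10/7.


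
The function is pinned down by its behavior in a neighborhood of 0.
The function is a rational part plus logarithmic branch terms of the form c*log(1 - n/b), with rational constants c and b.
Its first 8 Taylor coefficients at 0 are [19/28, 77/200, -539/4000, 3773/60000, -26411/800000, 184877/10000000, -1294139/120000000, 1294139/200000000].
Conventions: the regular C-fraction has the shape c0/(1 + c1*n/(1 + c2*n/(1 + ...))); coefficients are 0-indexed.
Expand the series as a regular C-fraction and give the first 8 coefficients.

The regular C-fraction coefficients are [19/28, -539/950, 1743/1900, 133/2988, 1141/3735, 1743/16300, 1981/8150, 1467/11320].

Taylor coefficients (read off): a_0 = 19/28, a_1 = 77/200, a_2 = -539/4000, a_3 = 3773/60000, a_4 = -26411/800000, a_5 = 184877/10000000, a_6 = -1294139/120000000, a_7 = 1294139/200000000.
c0 = a_0 = 19/28. Peel one level at a time: if S = 1 + c*n/S' with S'(0) = 1, then c is the n-coefficient of S and S' = c*n/(S - 1).
S_1 = c0/f = 1 + (-539/950)*n + (939477/1805000)*n^2 + ...; c1 = -539/950.
S_2 = c1*n/(S_1 - 1) = 1 + (1743/1900)*n + (-49/1200)*n^2 + ...; c2 = 1743/1900.
S_3 = c2*n/(S_2 - 1) = 1 + (133/2988)*n + (-151753/11160180)*n^2 + ...; c3 = 133/2988.
S_4 = c3*n/(S_3 - 1) = 1 + (1141/3735)*n + (-49/1500)*n^2 + ...; c4 = 1141/3735.
S_5 = c4*n/(S_4 - 1) = 1 + (1743/16300)*n + (-3452883/132845000)*n^2 + ...; c5 = 1743/16300.
S_6 = c5*n/(S_5 - 1) = 1 + (1981/8150)*n + (-63/2000)*n^2 + ...; c6 = 1981/8150.
S_7 = c6*n/(S_6 - 1) = 1 + (1467/11320)*n + ...; c7 = 1467/11320.


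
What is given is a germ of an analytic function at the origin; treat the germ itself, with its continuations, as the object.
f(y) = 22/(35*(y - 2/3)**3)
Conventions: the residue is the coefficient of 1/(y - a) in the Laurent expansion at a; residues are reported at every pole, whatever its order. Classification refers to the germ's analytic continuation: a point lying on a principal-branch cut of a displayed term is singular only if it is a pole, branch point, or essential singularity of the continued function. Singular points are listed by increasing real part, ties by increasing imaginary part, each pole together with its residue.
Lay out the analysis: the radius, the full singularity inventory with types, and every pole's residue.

Denominator factor (y - 2/3)^3: pole of order 3 at 2/3, modulus 2/3.
The radius of convergence is the smallest modulus among the singular points: 2/3.
At the order-3 pole 2/3 set g(y) = (y - (2/3))^3*f(y) = 22/35.
Order-3 pole: residue = g''(a)/2; g''(2/3) = 0, so the residue is 0.

Radius of convergence at 0: 2/3.
At 2/3: a pole of order 3; residue 0.


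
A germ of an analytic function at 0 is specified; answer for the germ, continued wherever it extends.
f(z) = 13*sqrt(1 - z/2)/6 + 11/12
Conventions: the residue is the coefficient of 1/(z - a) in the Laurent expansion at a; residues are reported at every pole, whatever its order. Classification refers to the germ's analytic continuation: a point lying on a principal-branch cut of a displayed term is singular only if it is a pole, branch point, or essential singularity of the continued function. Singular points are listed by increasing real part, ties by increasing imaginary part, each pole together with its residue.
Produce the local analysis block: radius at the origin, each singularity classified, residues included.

Branch term (13/6)*sqrt(1 - z/(2)): its argument vanishes at z = 2, a square-root branch point, modulus 2.
The radius of convergence is the smallest modulus among the singular points: 2.

Radius of convergence at 0: 2.
At 2: an algebraic (square-root) branch point.


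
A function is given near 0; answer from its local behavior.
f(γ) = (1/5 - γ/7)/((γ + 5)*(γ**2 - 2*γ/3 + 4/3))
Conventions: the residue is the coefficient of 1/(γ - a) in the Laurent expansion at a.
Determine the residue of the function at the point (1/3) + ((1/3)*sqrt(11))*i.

The factor γ**2 - 2*γ/3 + 4/3 splits as (γ - a)(γ - a') with a = (1/3) + ((1/3)*sqrt(11))*i, a' = (1/3) - ((1/3)*sqrt(11))*i. At the order-1 pole a set g(γ) = (γ - a)*f(γ) = [(1/5 - γ/7)/(γ + 5)] / (γ - a').
Simple pole: residue = g(a) at a = (1/3) + ((1/3)*sqrt(11))*i, which is (-48/3115) - ((201/68530)*sqrt(11))*i.

The residue is (-48/3115) - ((201/68530)*sqrt(11))*i.


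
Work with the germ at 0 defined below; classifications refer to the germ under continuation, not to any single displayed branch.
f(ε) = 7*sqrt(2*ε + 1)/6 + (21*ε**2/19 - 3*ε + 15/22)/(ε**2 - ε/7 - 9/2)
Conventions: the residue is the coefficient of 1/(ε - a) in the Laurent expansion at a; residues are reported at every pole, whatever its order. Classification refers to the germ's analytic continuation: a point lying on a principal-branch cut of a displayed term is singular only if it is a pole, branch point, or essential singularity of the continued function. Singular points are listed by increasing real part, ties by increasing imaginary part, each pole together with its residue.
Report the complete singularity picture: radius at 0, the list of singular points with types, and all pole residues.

Denominator factor (ε**2 - ε/7 - 9/2): discriminant 883/49, real irrational roots 1/14 + (1/14)*sqrt(883) and 1/14 - (1/14)*sqrt(883); poles of order 1, moduli 1/14 + (1/14)*sqrt(883) and -1/14 + (1/14)*sqrt(883).
Branch term (7/6)*sqrt(1 - ε/(-1/2)): its argument vanishes at ε = -1/2, a square-root branch point, modulus 1/2.
The radius of convergence is the smallest modulus among the singular points: 1/2.
The branch term is analytic at 1/14 - (1/14)*sqrt(883) and contributes nothing to the residue; only the rational part matters.
The factor ε**2 - ε/7 - 9/2 splits as (ε - a)(ε - a') with a = 1/14 - (1/14)*sqrt(883), a' = 1/14 + (1/14)*sqrt(883). At the order-1 pole a set g(ε) = (ε - a)*(rational part) = [21*ε**2/19 - 3*ε + 15/22] / (ε - a').
Simple pole: residue = g(a) at a = 1/14 - (1/14)*sqrt(883), which is -27/19 - (7977/184547)*sqrt(883).
The branch term is analytic at 1/14 + (1/14)*sqrt(883) and contributes nothing to the residue; only the rational part matters.
The factor ε**2 - ε/7 - 9/2 splits as (ε - a)(ε - a') with a = 1/14 + (1/14)*sqrt(883), a' = 1/14 - (1/14)*sqrt(883). At the order-1 pole a set g(ε) = (ε - a)*(rational part) = [21*ε**2/19 - 3*ε + 15/22] / (ε - a').
Simple pole: residue = g(a) at a = 1/14 + (1/14)*sqrt(883), which is -27/19 + (7977/184547)*sqrt(883).
List the singular points by increasing real part (a conjugate pair: the negative imaginary part first).

Radius of convergence at 0: 1/2.
At 1/14 - (1/14)*sqrt(883): a pole of order 1; residue -27/19 - (7977/184547)*sqrt(883).
At -1/2: an algebraic (square-root) branch point.
At 1/14 + (1/14)*sqrt(883): a pole of order 1; residue -27/19 + (7977/184547)*sqrt(883).


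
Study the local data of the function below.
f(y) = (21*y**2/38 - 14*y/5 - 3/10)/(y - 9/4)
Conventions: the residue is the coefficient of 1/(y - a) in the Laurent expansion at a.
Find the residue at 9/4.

The residue is -11559/3040.

At the order-1 pole 9/4 set g(y) = (y - (9/4))*f(y) = 21*y**2/38 - 14*y/5 - 3/10.
Simple pole: residue = g(a) at a = 9/4, which is -11559/3040.


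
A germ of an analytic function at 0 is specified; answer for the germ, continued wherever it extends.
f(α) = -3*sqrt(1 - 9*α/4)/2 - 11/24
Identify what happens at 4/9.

The term (-3/2)*sqrt(1 - α/(4/9)) has argument 1 - 4/9/(4/9) = 0 at 4/9: a square-root (algebraic, two-sheeted) branch point; the remaining terms are analytic or single-valued there.

The point is an algebraic (square-root) branch point.


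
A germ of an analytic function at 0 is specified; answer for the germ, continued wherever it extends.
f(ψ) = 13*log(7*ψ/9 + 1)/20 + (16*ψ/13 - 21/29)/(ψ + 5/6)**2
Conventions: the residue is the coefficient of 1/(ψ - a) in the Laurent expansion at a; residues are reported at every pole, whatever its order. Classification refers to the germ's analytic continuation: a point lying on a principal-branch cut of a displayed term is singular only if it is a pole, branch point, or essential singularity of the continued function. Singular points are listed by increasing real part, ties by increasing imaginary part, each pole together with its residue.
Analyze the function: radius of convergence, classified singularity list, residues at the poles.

Denominator factor (ψ + 5/6)^2: pole of order 2 at -5/6, modulus 5/6.
Branch term (13/20)*log(1 - ψ/(-9/7)): its argument vanishes at ψ = -9/7, a logarithmic branch point, modulus 9/7.
The radius of convergence is the smallest modulus among the singular points: 5/6.
The branch term is analytic at -5/6 and contributes nothing to the residue; only the rational part matters.
At the order-2 pole -5/6 set g(ψ) = (ψ - (-5/6))^2*(rational part) = 16*ψ/13 - 21/29.
Order-2 pole: residue = g'(a); g'(-5/6) = 16/13, so the residue is 16/13.
List the singular points by increasing real part (a conjugate pair: the negative imaginary part first).

Radius of convergence at 0: 5/6.
At -9/7: a logarithmic branch point.
At -5/6: a pole of order 2; residue 16/13.


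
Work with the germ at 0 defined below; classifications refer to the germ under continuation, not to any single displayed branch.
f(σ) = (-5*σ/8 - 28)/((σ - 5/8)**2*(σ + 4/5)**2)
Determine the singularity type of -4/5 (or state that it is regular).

The denominator factor σ + 4/5 vanishes at -4/5 and appears to the power 2; the numerator there equals -55/2, nonzero, and no other factor vanishes.
Hence a pole whose order is the multiplicity, 2.

The point is a pole of order 2.


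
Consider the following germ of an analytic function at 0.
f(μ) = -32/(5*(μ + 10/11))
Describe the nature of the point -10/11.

The point is a pole of order 1.

The denominator factor μ + 10/11 vanishes at -10/11 and appears to the power 1; the numerator there equals -32/5, nonzero, and no other factor vanishes.
Hence a pole whose order is the multiplicity, 1.


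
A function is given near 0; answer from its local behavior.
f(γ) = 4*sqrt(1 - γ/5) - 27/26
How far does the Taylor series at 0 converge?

Branch term (4)*sqrt(1 - γ/(5)): its argument vanishes at γ = 5, a square-root branch point, modulus 5.
The radius of convergence is the smallest modulus among the singular points: 5.

The radius of convergence is 5.


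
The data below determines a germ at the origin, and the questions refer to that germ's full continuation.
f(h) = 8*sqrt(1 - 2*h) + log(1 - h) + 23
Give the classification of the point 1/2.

The point is an algebraic (square-root) branch point.

The term (8)*sqrt(1 - h/(1/2)) has argument 1 - 1/2/(1/2) = 0 at 1/2: a square-root (algebraic, two-sheeted) branch point; the remaining terms are analytic or single-valued there.


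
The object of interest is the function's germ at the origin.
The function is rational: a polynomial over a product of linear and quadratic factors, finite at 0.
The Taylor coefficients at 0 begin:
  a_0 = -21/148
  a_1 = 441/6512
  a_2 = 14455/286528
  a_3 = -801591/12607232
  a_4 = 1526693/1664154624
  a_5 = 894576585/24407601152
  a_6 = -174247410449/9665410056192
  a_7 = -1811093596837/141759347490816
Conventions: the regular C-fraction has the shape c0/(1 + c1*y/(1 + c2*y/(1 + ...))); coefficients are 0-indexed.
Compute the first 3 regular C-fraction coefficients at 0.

Taylor coefficients (read off): a_0 = -21/148, a_1 = 441/6512, a_2 = 14455/286528.
c0 = a_0 = -21/148. Peel one level at a time: if S = 1 + c*y/S' with S'(0) = 1, then c is the y-coefficient of S and S' = c*y/(S - 1).
S_1 = c0/f = 1 + (21/44)*y + (7/12)*y^2 + ...; c1 = 21/44.
S_2 = c1*y/(S_1 - 1) = 1 + (-11/9)*y + ...; c2 = -11/9.

The regular C-fraction coefficients are [-21/148, 21/44, -11/9].


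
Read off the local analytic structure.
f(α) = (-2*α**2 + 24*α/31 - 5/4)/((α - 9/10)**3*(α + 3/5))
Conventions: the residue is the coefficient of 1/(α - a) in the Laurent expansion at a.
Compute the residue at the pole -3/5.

The residue is 15094/20925.

At the order-1 pole -3/5 set g(α) = (α - (-3/5))*f(α) = (-2*α**2 + 24*α/31 - 5/4)/(α - 9/10)**3.
Simple pole: residue = g(a) at a = -3/5, which is 15094/20925.


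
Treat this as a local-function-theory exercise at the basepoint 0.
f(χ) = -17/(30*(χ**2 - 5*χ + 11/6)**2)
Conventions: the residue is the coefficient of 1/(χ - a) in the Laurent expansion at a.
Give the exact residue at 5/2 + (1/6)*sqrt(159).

The residue is (17/14045)*sqrt(159).

The factor χ**2 - 5*χ + 11/6 splits as (χ - a)(χ - a') with a = 5/2 + (1/6)*sqrt(159), a' = 5/2 - (1/6)*sqrt(159). At the order-2 pole a set g(χ) = (χ - a)^2*f(χ) = [-17/30] / (χ - a')^2.
Order-2 pole: residue = g'(a); g'(5/2 + (1/6)*sqrt(159)) = (17/14045)*sqrt(159), so the residue is (17/14045)*sqrt(159).


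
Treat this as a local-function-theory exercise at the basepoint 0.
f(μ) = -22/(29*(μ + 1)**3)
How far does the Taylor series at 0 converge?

Denominator factor (μ + 1)^3: pole of order 3 at -1, modulus 1.
The radius of convergence is the smallest modulus among the singular points: 1.

The radius of convergence is 1.


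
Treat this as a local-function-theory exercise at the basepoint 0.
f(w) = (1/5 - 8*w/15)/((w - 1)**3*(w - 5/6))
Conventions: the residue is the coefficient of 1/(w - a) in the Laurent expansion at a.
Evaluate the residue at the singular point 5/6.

The residue is 264/5.

At the order-1 pole 5/6 set g(w) = (w - (5/6))*f(w) = (1/5 - 8*w/15)/(w - 1)**3.
Simple pole: residue = g(a) at a = 5/6, which is 264/5.


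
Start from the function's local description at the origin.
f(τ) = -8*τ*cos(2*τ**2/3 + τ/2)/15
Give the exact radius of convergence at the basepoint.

The radius of convergence is infinite.

The factor cos(2*τ**2/3 + τ/2) is entire and contributes no finite singular point.
The polynomial part has no poles.
No finite singular points: the Taylor series at 0 converges everywhere.


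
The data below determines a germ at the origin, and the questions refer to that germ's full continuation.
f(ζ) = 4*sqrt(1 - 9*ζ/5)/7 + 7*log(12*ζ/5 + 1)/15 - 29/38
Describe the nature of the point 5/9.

The term (4/7)*sqrt(1 - ζ/(5/9)) has argument 1 - 5/9/(5/9) = 0 at 5/9: a square-root (algebraic, two-sheeted) branch point; the remaining terms are analytic or single-valued there.

The point is an algebraic (square-root) branch point.


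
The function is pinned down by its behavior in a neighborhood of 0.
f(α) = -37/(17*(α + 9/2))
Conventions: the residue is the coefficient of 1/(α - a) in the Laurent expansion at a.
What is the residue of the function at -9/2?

The residue is -37/17.

At the order-1 pole -9/2 set g(α) = (α - (-9/2))*f(α) = -37/17.
Simple pole: residue = g(a) at a = -9/2, which is -37/17.


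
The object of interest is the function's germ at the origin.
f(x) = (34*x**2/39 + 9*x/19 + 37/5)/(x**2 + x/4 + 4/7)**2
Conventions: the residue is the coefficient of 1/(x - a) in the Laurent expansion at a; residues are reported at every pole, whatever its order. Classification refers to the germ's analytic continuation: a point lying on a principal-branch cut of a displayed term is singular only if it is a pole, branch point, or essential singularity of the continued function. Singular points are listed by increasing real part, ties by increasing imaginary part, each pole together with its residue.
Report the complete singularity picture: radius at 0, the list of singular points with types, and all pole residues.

Radius of convergence at 0: (2/7)*sqrt(7).
At (-1/8) - ((1/56)*sqrt(1743))*i: a pole of order 2; residue ((26022832/229713705)*sqrt(1743))*i.
At (-1/8) + ((1/56)*sqrt(1743))*i: a pole of order 2; residue -((26022832/229713705)*sqrt(1743))*i.


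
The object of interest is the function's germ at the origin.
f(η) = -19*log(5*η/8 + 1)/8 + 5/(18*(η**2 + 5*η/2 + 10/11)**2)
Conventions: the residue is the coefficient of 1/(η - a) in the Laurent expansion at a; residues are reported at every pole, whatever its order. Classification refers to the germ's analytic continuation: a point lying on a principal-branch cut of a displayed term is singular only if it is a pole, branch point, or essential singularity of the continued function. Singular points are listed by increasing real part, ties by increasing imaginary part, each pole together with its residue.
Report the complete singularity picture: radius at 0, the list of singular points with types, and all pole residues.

Denominator factor (η**2 + 5*η/2 + 10/11)^2: discriminant 115/44, real irrational roots -5/4 + (1/44)*sqrt(1265) and -5/4 - (1/44)*sqrt(1265); poles of order 2, moduli 5/4 - (1/44)*sqrt(1265) and 5/4 + (1/44)*sqrt(1265).
Branch term (-19/8)*log(1 - η/(-8/5)): its argument vanishes at η = -8/5, a logarithmic branch point, modulus 8/5.
The radius of convergence is the smallest modulus among the singular points: 5/4 - (1/44)*sqrt(1265).
The branch term is analytic at -5/4 - (1/44)*sqrt(1265) and contributes nothing to the residue; only the rational part matters.
The factor η**2 + 5*η/2 + 10/11 splits as (η - a)(η - a') with a = -5/4 - (1/44)*sqrt(1265), a' = -5/4 + (1/44)*sqrt(1265). At the order-2 pole a set g(η) = (η - a)^2*(rational part) = [5/18] / (η - a')^2.
Order-2 pole: residue = g'(a); g'(-5/4 - (1/44)*sqrt(1265)) = (88/23805)*sqrt(1265), so the residue is (88/23805)*sqrt(1265).
The branch term is analytic at -5/4 + (1/44)*sqrt(1265) and contributes nothing to the residue; only the rational part matters.
The factor η**2 + 5*η/2 + 10/11 splits as (η - a)(η - a') with a = -5/4 + (1/44)*sqrt(1265), a' = -5/4 - (1/44)*sqrt(1265). At the order-2 pole a set g(η) = (η - a)^2*(rational part) = [5/18] / (η - a')^2.
Order-2 pole: residue = g'(a); g'(-5/4 + (1/44)*sqrt(1265)) = -(88/23805)*sqrt(1265), so the residue is -(88/23805)*sqrt(1265).
List the singular points by increasing real part (a conjugate pair: the negative imaginary part first).

Radius of convergence at 0: 5/4 - (1/44)*sqrt(1265).
At -5/4 - (1/44)*sqrt(1265): a pole of order 2; residue (88/23805)*sqrt(1265).
At -8/5: a logarithmic branch point.
At -5/4 + (1/44)*sqrt(1265): a pole of order 2; residue -(88/23805)*sqrt(1265).


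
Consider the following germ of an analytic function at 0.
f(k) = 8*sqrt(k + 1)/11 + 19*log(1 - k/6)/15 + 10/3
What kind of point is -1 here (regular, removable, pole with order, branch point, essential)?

The point is an algebraic (square-root) branch point.

The term (8/11)*sqrt(1 - k/(-1)) has argument 1 - -1/(-1) = 0 at -1: a square-root (algebraic, two-sheeted) branch point; the remaining terms are analytic or single-valued there.


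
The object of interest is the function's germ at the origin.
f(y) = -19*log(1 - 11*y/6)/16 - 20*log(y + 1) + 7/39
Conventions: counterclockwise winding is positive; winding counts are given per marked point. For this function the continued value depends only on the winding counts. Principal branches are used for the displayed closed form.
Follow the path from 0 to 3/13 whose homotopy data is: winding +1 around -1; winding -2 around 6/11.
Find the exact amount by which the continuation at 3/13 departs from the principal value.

The rational part is single-valued and drops out of the difference; each branch term changes only by its own monodromy.
(-19/16)*log(1 - y/(6/11)): each positive loop around 6/11 adds 2*pi*i to the log, so winding -2 contributes (-19/16)*(-2)*2*pi*i = (19/4)*pi*i.
(-20)*log(1 - y/(-1)): each positive loop around -1 adds 2*pi*i to the log, so winding +1 contributes (-20)*(1)*2*pi*i = -(40)*pi*i.
Summing the contributions at y = 3/13 gives -(141/4)*pi*i.

Continued minus principal equals -(141/4)*pi*i.


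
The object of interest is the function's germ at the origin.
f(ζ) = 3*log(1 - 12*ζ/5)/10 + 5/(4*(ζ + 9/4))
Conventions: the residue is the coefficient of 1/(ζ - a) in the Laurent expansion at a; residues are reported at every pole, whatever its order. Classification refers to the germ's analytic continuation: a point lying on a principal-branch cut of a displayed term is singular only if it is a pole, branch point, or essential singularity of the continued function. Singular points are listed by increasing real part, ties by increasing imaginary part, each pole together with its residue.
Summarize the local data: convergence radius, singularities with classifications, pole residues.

Radius of convergence at 0: 5/12.
At -9/4: a pole of order 1; residue 5/4.
At 5/12: a logarithmic branch point.

Denominator factor (ζ + 9/4): pole of order 1 at -9/4, modulus 9/4.
Branch term (3/10)*log(1 - ζ/(5/12)): its argument vanishes at ζ = 5/12, a logarithmic branch point, modulus 5/12.
The radius of convergence is the smallest modulus among the singular points: 5/12.
The branch term is analytic at -9/4 and contributes nothing to the residue; only the rational part matters.
At the order-1 pole -9/4 set g(ζ) = (ζ - (-9/4))*(rational part) = 5/4.
Simple pole: residue = g(a) at a = -9/4, which is 5/4.
List the singular points by increasing real part (a conjugate pair: the negative imaginary part first).


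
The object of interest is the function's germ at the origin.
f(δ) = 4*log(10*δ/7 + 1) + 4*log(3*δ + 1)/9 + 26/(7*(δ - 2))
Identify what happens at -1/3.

The term (4/9)*log(1 - δ/(-1/3)) has argument 1 - -1/3/(-1/3) = 0 at -1/3: a logarithmic (infinitely-sheeted) branch point; the remaining terms are analytic or single-valued there.

The point is a logarithmic branch point.


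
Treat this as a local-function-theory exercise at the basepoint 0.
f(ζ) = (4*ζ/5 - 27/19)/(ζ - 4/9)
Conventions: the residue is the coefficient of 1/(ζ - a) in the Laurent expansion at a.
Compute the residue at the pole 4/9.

The residue is -911/855.

At the order-1 pole 4/9 set g(ζ) = (ζ - (4/9))*f(ζ) = 4*ζ/5 - 27/19.
Simple pole: residue = g(a) at a = 4/9, which is -911/855.


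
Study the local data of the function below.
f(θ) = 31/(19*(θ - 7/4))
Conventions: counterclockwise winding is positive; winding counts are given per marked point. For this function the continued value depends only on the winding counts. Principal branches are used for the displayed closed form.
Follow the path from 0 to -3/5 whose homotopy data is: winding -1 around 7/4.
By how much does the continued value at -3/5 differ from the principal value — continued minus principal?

The function is rational, hence single-valued: continuing it around any pole returns the same value, so the difference is 0.

Continued minus principal equals 0.


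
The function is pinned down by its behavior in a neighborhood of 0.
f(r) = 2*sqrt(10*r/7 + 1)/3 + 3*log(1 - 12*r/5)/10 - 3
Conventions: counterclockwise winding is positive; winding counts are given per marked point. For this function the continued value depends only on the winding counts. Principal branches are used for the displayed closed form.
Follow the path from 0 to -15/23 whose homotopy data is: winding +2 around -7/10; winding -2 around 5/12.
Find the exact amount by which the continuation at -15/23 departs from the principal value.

The rational part is single-valued and drops out of the difference; each branch term changes only by its own monodromy.
(3/10)*log(1 - r/(5/12)): each positive loop around 5/12 adds 2*pi*i to the log, so winding -2 contributes (3/10)*(-2)*2*pi*i = -(6/5)*pi*i.
(2/3)*sqrt(1 - r/(-7/10)): winding +2 is even, the square root returns to the same sheet, contribution 0.
Summing the contributions at r = -15/23 gives -(6/5)*pi*i.

Continued minus principal equals -(6/5)*pi*i.


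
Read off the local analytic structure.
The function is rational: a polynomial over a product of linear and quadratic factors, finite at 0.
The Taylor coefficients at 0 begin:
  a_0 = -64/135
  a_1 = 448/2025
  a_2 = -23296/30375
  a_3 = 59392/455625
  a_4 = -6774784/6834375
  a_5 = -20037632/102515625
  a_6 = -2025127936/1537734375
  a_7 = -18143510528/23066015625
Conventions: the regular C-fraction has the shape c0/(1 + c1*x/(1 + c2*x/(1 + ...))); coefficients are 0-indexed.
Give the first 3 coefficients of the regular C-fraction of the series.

The regular C-fraction coefficients are [-64/135, 7/15, 3].

Taylor coefficients (read off): a_0 = -64/135, a_1 = 448/2025, a_2 = -23296/30375.
c0 = a_0 = -64/135. Peel one level at a time: if S = 1 + c*x/S' with S'(0) = 1, then c is the x-coefficient of S and S' = c*x/(S - 1).
S_1 = c0/f = 1 + (7/15)*x + (-7/5)*x^2 + ...; c1 = 7/15.
S_2 = c1*x/(S_1 - 1) = 1 + (3)*x + ...; c2 = 3.


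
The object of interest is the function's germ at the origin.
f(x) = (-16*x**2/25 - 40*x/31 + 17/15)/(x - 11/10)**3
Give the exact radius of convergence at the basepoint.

Denominator factor (x - 11/10)^3: pole of order 3 at 11/10, modulus 11/10.
The radius of convergence is the smallest modulus among the singular points: 11/10.

The radius of convergence is 11/10.


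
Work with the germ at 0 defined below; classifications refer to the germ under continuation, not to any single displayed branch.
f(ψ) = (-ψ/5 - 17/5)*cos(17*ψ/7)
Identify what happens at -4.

The point is a regular point.

There is no denominator, hence no pole anywhere.
The factor cos(17*ψ/7) is entire.
So the germ continues analytically to -4.


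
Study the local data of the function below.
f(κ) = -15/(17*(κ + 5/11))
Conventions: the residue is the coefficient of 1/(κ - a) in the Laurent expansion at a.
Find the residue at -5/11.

The residue is -15/17.

At the order-1 pole -5/11 set g(κ) = (κ - (-5/11))*f(κ) = -15/17.
Simple pole: residue = g(a) at a = -5/11, which is -15/17.


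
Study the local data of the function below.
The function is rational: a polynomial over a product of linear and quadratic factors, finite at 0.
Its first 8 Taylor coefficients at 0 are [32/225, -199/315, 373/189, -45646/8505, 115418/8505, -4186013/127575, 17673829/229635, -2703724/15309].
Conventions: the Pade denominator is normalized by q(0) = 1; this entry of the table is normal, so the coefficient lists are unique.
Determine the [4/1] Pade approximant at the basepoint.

Taylor coefficients needed (read off): a_0 = 32/225, a_1 = -199/315, a_2 = 373/189, a_3 = -45646/8505, a_4 = 115418/8505, a_5 = -4186013/127575.
Write the denominator as Q(v) = 1 + q1*v. Requiring Q*f - P = O(v^6) with deg P <= 4 kills the coefficients of v^5..v^5 in Q*f:
  v^5: a_5 + q1*a_4 = 0, i.e. -4186013/127575 + (115418/8505)*q1 = 0.
Solving this linear system: q1 = 4186013/1731270.
The numerator is Q*f truncated at degree 4: P0 = a_0 = 32/225; P1 = a_1 + q1*a_0 = -392473369/1363375125; P2 = a_2 + q1*a_1 = 81085421/181783350; P3 = a_3 + q1*a_2 = -584221481/981630090; P4 = a_4 + q1*a_3 = 4372485731/7362225675.

The Pade approximant has numerator coefficients [32/225, -392473369/1363375125, 81085421/181783350, -584221481/981630090, 4372485731/7362225675]; denominator coefficients [1, 4186013/1731270].


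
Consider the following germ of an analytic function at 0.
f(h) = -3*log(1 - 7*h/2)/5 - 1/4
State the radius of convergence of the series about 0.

Branch term (-3/5)*log(1 - h/(2/7)): its argument vanishes at h = 2/7, a logarithmic branch point, modulus 2/7.
The radius of convergence is the smallest modulus among the singular points: 2/7.

The radius of convergence is 2/7.


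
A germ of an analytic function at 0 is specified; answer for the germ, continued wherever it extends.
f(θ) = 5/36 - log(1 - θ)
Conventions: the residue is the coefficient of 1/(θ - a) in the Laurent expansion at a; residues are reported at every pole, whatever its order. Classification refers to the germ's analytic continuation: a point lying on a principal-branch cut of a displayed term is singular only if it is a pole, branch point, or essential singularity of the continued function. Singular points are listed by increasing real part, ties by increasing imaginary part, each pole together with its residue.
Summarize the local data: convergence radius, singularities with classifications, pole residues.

Radius of convergence at 0: 1.
At 1: a logarithmic branch point.

Branch term (-1)*log(1 - θ/(1)): its argument vanishes at θ = 1, a logarithmic branch point, modulus 1.
The radius of convergence is the smallest modulus among the singular points: 1.


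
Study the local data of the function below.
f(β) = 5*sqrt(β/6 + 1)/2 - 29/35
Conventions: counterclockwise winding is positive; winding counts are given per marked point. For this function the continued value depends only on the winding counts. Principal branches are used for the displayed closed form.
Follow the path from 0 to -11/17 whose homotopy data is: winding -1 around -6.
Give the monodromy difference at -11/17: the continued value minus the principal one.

Continued minus principal equals -(5/102)*sqrt(9282).

The rational part is single-valued and drops out of the difference; each branch term changes only by its own monodromy.
(5/2)*sqrt(1 - β/(-6)): winding -1 is odd, the square root flips sign, contributing -2*(5/2)*sqrt(1 - (-11/17)/(-6)) = -2*(5/2)*sqrt(91/102) = -(5/102)*sqrt(9282).
Summing the contributions at β = -11/17 gives -(5/102)*sqrt(9282).


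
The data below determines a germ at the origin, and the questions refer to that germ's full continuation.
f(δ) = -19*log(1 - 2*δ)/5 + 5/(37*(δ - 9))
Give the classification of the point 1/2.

The term (-19/5)*log(1 - δ/(1/2)) has argument 1 - 1/2/(1/2) = 0 at 1/2: a logarithmic (infinitely-sheeted) branch point; the remaining terms are analytic or single-valued there.

The point is a logarithmic branch point.


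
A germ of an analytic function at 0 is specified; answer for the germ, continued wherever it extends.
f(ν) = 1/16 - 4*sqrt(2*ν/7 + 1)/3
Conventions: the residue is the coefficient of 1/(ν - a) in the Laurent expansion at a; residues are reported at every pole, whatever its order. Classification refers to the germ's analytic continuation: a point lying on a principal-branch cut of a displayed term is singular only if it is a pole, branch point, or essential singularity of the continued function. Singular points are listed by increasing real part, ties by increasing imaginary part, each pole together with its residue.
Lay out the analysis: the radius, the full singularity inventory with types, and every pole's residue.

Branch term (-4/3)*sqrt(1 - ν/(-7/2)): its argument vanishes at ν = -7/2, a square-root branch point, modulus 7/2.
The radius of convergence is the smallest modulus among the singular points: 7/2.

Radius of convergence at 0: 7/2.
At -7/2: an algebraic (square-root) branch point.


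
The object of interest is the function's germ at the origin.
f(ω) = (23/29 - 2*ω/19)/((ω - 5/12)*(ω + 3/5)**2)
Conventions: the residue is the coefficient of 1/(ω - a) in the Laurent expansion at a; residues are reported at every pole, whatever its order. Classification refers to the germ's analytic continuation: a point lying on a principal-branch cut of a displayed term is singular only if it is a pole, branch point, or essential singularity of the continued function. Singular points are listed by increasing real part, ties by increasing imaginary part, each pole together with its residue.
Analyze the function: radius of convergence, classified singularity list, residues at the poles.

Denominator factor (ω + 3/5)^2: pole of order 2 at -3/5, modulus 3/5.
Denominator factor (ω - 5/12): pole of order 1 at 5/12, modulus 5/12.
The radius of convergence is the smallest modulus among the singular points: 5/12.
At the order-2 pole -3/5 set g(ω) = (ω - (-3/5))^2*f(ω) = (23/29 - 2*ω/19)/(ω - 5/12).
Order-2 pole: residue = g'(a); g'(-3/5) = -1486200/2050271, so the residue is -1486200/2050271.
At the order-1 pole 5/12 set g(ω) = (ω - (5/12))*f(ω) = (23/29 - 2*ω/19)/(ω + 3/5)**2.
Simple pole: residue = g(a) at a = 5/12, which is 1486200/2050271.
List the singular points by increasing real part (a conjugate pair: the negative imaginary part first).

Radius of convergence at 0: 5/12.
At -3/5: a pole of order 2; residue -1486200/2050271.
At 5/12: a pole of order 1; residue 1486200/2050271.


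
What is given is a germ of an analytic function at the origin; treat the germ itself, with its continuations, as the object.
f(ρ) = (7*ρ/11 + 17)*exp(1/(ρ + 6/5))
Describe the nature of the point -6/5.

The point is an essential singularity.

The exponent 1/(ρ - (-6/5)) has a pole at -6/5, so exp(1/(ρ - (-6/5))) takes every nonzero value near it: an essential singularity (not a pole of any order).


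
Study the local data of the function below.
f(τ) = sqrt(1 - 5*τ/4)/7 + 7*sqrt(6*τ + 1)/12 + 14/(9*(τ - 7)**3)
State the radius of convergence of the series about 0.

Denominator factor (τ - 7)^3: pole of order 3 at 7, modulus 7.
Branch term (7/12)*sqrt(1 - τ/(-1/6)): its argument vanishes at τ = -1/6, a square-root branch point, modulus 1/6.
Branch term (1/7)*sqrt(1 - τ/(4/5)): its argument vanishes at τ = 4/5, a square-root branch point, modulus 4/5.
The radius of convergence is the smallest modulus among the singular points: 1/6.

The radius of convergence is 1/6.
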